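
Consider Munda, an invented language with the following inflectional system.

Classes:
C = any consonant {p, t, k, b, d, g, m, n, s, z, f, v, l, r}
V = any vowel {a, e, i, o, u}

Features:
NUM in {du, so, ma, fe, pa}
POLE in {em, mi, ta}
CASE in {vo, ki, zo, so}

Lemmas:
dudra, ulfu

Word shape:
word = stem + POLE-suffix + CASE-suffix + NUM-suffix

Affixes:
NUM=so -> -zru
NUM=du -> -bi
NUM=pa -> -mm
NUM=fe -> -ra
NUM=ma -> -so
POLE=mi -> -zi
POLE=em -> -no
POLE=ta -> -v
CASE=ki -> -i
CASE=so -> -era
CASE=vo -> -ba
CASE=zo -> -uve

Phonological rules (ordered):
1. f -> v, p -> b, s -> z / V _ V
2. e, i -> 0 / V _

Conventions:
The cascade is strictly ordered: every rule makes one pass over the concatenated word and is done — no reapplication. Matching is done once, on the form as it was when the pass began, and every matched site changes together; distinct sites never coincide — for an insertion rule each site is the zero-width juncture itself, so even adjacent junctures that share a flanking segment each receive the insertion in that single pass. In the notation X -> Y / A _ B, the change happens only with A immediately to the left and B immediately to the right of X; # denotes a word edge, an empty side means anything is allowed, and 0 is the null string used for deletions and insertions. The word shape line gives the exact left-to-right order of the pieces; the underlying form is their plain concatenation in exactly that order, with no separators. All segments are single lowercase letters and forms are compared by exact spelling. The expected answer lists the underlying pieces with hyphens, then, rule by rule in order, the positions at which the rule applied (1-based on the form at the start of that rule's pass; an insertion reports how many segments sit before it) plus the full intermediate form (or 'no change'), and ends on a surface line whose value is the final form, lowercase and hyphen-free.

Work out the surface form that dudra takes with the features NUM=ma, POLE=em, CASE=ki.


underlying: dudra-no-i-so
1. f -> v, p -> b, s -> z / V _ V: fires at position(s) 9: dudranoizo
2. e, i -> 0 / V _: fires at position(s) 8: dudranozo
surface: dudranozo


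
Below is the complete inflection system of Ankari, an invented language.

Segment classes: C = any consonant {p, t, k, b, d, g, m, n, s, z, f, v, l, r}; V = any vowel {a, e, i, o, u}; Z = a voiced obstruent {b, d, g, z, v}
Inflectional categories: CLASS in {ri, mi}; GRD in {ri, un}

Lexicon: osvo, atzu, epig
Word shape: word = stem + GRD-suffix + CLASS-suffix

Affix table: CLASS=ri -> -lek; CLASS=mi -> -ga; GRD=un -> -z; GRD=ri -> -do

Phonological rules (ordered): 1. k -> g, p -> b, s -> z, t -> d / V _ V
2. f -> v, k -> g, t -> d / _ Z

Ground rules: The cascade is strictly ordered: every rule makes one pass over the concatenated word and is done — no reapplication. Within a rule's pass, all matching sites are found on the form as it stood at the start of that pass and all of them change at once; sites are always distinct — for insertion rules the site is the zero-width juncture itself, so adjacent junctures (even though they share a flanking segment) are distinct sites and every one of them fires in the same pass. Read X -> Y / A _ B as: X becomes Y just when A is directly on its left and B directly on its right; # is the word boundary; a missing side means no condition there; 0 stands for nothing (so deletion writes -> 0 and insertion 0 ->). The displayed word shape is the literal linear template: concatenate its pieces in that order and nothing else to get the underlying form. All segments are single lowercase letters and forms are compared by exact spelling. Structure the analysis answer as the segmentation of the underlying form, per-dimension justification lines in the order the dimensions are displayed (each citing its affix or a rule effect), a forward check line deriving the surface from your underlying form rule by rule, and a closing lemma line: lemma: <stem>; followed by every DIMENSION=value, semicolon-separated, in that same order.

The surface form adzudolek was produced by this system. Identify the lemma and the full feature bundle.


underlying: atzu-do-lek
CLASS=ri - signalled by the affix -lek
GRD=ri - signalled by the affix -do
check: atzudolek -> atzudolek -> adzudolek
lemma: atzu; CLASS=ri; GRD=ri


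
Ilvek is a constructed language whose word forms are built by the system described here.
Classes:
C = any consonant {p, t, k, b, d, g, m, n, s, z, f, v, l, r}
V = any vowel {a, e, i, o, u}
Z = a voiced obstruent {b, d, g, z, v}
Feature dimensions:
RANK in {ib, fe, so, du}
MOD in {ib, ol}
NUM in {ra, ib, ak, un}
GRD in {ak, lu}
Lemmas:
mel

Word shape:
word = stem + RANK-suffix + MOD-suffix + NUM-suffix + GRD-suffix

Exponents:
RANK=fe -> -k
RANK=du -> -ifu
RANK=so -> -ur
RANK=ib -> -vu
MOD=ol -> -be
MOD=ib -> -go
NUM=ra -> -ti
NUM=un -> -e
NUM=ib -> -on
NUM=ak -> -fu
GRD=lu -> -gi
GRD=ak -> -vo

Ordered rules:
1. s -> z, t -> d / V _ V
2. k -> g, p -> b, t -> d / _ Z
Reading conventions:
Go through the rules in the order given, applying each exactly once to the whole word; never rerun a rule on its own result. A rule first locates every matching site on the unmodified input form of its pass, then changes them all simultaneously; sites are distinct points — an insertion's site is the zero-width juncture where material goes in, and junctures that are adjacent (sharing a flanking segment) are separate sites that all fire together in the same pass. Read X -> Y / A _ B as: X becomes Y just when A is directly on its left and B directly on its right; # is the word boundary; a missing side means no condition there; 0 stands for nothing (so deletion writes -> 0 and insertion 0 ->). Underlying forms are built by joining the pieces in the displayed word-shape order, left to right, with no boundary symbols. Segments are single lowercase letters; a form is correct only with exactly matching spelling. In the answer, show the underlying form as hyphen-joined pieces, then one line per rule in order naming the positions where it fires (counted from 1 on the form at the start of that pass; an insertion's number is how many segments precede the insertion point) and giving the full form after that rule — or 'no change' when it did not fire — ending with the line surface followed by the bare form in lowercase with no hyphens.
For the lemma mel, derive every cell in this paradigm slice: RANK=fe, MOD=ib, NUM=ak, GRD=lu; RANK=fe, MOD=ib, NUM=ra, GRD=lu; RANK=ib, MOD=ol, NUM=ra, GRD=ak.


cell RANK=fe, MOD=ib, NUM=ak, GRD=lu:
underlying: mel-k-go-fu-gi
1. s -> z, t -> d / V _ V: no change
2. k -> g, p -> b, t -> d / _ Z: fires at position(s) 4: melggofugi
surface: melggofugi

cell RANK=fe, MOD=ib, NUM=ra, GRD=lu:
underlying: mel-k-go-ti-gi
1. s -> z, t -> d / V _ V: fires at position(s) 7: melkgodigi
2. k -> g, p -> b, t -> d / _ Z: fires at position(s) 4: melggodigi
surface: melggodigi

cell RANK=ib, MOD=ol, NUM=ra, GRD=ak:
underlying: mel-vu-be-ti-vo
1. s -> z, t -> d / V _ V: fires at position(s) 8: melvubedivo
2. k -> g, p -> b, t -> d / _ Z: no change
surface: melvubedivo


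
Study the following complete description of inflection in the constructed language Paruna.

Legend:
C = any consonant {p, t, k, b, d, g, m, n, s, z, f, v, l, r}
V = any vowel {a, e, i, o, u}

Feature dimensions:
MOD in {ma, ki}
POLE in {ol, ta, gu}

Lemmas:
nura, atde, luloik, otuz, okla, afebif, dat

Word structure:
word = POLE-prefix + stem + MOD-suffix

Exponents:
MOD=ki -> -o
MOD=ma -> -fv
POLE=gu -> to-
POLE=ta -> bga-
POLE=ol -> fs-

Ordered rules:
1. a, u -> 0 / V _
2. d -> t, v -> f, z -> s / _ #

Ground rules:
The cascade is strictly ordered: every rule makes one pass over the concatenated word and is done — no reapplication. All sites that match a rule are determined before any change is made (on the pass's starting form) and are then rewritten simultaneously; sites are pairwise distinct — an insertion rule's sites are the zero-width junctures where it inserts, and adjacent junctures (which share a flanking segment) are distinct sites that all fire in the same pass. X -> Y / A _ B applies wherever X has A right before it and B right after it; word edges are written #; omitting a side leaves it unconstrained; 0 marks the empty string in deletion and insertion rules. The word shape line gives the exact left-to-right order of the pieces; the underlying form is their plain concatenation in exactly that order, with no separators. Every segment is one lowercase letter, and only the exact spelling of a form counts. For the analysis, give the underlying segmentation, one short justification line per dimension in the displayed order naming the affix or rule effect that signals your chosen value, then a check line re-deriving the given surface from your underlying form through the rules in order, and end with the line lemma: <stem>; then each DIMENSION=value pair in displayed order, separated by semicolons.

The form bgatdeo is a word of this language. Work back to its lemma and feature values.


underlying: bga-atde-o
MOD=ki - signalled by the affix -o
POLE=ta - signalled by the affix bga-
check: bgaatdeo -> bgatdeo -> bgatdeo
lemma: atde; MOD=ki; POLE=ta


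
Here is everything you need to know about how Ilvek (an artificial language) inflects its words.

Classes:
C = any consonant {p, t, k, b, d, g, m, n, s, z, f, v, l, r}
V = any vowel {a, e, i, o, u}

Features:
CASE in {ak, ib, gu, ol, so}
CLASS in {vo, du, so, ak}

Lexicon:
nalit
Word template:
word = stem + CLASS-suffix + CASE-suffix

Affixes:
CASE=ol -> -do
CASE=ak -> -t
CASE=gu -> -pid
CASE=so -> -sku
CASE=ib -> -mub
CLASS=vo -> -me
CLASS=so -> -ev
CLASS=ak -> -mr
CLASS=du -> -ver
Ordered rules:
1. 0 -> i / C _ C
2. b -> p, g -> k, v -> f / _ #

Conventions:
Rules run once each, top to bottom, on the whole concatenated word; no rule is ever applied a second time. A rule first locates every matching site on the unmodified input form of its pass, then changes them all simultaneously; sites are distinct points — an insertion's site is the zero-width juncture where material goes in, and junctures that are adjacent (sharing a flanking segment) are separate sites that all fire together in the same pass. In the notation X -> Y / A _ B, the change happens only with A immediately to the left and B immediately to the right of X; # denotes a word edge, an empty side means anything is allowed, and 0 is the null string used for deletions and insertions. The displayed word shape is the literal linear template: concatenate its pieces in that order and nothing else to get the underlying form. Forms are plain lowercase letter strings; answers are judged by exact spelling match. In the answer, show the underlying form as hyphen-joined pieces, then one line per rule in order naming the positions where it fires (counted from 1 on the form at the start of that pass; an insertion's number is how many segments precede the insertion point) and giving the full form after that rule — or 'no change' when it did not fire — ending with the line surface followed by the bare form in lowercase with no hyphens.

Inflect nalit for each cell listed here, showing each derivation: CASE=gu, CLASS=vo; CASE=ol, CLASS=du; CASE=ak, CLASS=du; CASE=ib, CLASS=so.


cell CASE=gu, CLASS=vo:
underlying: nalit-me-pid
1. 0 -> i / C _ C: inserts after position(s) 5: nalitimepid
2. b -> p, g -> k, v -> f / _ #: no change
surface: nalitimepid

cell CASE=ol, CLASS=du:
underlying: nalit-ver-do
1. 0 -> i / C _ C: inserts after position(s) 5, 8: nalitiverido
2. b -> p, g -> k, v -> f / _ #: no change
surface: nalitiverido

cell CASE=ak, CLASS=du:
underlying: nalit-ver-t
1. 0 -> i / C _ C: inserts after position(s) 5, 8: nalitiverit
2. b -> p, g -> k, v -> f / _ #: no change
surface: nalitiverit

cell CASE=ib, CLASS=so:
underlying: nalit-ev-mub
1. 0 -> i / C _ C: inserts after position(s) 7: nalitevimub
2. b -> p, g -> k, v -> f / _ #: fires at position(s) 11: nalitevimup
surface: nalitevimup


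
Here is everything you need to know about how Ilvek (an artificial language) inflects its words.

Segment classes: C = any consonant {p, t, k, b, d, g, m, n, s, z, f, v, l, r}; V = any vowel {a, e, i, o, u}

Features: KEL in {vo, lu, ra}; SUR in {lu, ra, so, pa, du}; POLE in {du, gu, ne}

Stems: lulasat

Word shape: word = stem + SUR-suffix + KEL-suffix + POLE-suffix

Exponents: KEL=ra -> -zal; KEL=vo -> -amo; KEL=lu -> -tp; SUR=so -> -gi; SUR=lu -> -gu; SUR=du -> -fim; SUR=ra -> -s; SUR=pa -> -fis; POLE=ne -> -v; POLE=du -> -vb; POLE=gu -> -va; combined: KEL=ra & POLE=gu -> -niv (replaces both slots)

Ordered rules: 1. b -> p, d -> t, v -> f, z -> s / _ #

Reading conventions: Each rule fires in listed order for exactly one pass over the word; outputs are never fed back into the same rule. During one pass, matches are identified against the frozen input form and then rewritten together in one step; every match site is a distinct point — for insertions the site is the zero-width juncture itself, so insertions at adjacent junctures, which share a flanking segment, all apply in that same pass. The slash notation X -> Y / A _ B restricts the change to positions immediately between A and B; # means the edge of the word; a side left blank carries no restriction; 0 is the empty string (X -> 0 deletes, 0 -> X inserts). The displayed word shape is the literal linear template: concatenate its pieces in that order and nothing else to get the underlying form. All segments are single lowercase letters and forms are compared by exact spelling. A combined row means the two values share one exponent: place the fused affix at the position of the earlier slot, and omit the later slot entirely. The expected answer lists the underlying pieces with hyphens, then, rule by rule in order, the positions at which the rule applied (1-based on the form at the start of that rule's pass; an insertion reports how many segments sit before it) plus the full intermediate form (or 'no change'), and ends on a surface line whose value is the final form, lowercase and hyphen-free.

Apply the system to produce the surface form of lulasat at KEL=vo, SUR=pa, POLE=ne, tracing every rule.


underlying: lulasat-fis-amo-v
1. b -> p, d -> t, v -> f, z -> s / _ #: fires at position(s) 14: lulasatfisamof
surface: lulasatfisamof


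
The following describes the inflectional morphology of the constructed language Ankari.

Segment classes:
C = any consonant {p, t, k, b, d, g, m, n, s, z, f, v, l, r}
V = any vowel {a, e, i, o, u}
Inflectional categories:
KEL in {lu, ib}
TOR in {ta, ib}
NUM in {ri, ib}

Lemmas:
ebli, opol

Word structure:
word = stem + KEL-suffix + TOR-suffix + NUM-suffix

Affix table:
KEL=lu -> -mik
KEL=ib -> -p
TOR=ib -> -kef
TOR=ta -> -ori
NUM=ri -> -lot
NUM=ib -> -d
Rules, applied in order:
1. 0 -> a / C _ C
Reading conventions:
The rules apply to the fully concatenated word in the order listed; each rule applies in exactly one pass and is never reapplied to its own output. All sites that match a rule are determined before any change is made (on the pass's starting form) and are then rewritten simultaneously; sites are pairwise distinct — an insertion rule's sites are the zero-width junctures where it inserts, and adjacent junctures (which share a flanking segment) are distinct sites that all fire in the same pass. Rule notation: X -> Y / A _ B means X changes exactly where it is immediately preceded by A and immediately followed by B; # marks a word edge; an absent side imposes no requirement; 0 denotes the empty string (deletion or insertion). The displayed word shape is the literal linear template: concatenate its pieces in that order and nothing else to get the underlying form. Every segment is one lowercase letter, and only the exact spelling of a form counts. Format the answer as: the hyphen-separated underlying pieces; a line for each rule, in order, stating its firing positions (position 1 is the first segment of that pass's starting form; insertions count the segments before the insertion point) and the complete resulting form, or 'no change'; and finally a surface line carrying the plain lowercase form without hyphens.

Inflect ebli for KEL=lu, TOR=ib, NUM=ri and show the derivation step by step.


underlying: ebli-mik-kef-lot
1. 0 -> a / C _ C: inserts after position(s) 2, 7, 10: ebalimikakefalot
surface: ebalimikakefalot


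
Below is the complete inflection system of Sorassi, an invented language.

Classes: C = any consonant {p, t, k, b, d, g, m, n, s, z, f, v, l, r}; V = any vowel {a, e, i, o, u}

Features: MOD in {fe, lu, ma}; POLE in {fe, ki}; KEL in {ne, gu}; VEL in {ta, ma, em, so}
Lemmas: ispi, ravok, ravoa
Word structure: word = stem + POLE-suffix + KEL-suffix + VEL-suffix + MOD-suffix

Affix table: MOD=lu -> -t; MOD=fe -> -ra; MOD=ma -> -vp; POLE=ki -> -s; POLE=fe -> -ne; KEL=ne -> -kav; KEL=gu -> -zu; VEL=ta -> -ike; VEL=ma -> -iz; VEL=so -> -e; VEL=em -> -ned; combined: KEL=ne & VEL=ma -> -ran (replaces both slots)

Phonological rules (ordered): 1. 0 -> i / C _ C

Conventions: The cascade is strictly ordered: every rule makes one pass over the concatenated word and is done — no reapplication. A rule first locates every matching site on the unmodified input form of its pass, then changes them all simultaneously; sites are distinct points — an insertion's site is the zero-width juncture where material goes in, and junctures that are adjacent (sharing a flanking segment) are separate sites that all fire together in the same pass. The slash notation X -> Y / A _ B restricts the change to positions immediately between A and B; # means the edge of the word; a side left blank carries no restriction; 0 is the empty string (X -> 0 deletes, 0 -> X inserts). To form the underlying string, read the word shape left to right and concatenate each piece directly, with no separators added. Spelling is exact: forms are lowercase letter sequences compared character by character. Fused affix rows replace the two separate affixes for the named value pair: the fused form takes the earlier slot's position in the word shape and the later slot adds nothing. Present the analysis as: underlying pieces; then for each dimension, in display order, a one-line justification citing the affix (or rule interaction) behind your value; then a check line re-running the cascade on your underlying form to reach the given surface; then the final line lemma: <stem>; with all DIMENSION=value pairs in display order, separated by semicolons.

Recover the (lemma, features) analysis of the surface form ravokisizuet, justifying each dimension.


underlying: ravok-s-zu-e-t
MOD=lu - signalled by the affix -t
POLE=ki - signalled by the affix -s
KEL=gu - signalled by the affix -zu
VEL=so - signalled by the affix -e
check: ravokszuet -> ravokisizuet
lemma: ravok; MOD=lu; POLE=ki; KEL=gu; VEL=so


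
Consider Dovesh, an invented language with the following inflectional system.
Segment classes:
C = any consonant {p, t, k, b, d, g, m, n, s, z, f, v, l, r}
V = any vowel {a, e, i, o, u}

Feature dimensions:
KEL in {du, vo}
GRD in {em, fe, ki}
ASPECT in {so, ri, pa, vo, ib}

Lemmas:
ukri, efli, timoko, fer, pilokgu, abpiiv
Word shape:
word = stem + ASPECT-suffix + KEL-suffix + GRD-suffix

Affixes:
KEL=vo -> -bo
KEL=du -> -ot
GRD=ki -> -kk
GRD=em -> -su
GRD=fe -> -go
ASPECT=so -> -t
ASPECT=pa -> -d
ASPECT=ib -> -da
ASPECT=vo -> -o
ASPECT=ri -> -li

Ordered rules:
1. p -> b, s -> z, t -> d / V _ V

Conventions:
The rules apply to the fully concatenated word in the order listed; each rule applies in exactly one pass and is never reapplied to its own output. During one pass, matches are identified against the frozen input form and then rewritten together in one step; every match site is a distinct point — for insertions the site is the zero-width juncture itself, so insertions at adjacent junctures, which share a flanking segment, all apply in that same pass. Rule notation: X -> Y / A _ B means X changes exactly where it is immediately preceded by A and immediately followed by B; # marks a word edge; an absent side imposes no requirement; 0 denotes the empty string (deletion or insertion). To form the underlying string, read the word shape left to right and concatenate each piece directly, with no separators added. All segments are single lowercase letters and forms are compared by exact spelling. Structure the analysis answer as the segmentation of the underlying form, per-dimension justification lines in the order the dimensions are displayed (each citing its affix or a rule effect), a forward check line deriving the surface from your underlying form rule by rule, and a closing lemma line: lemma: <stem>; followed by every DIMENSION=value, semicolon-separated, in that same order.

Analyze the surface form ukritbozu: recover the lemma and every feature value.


underlying: ukri-t-bo-su
KEL=vo - signalled by the affix -bo
GRD=em - signalled by the affix -su
ASPECT=so - signalled by the affix -t
check: ukritbosu -> ukritbozu
lemma: ukri; KEL=vo; GRD=em; ASPECT=so


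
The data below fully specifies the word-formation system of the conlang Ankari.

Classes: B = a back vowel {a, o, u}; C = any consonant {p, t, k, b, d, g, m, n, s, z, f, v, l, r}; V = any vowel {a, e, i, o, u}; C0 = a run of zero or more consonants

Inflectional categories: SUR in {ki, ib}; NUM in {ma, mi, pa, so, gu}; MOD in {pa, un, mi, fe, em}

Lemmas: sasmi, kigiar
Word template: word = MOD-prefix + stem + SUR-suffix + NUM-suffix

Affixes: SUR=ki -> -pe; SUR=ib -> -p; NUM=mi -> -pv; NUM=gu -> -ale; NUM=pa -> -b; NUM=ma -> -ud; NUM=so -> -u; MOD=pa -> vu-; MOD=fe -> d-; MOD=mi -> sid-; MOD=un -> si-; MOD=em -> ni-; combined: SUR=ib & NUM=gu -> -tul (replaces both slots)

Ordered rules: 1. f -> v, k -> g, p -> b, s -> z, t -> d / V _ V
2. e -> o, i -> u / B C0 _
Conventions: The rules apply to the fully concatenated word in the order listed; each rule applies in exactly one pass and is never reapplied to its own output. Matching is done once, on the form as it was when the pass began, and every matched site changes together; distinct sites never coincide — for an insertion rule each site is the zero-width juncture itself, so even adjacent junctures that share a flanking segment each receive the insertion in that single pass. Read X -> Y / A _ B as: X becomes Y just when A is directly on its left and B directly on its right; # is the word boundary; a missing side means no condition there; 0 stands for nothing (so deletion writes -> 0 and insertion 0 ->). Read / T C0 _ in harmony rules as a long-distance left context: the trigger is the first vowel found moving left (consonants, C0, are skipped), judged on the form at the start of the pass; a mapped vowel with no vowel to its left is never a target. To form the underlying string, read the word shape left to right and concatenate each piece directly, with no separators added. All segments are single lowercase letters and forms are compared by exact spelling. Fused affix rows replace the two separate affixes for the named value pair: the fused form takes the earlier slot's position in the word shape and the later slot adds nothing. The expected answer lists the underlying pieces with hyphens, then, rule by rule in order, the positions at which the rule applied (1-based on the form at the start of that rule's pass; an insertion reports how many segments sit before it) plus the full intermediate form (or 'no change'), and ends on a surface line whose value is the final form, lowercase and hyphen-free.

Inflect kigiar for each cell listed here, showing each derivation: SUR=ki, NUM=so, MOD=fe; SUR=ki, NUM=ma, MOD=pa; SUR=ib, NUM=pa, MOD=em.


cell SUR=ki, NUM=so, MOD=fe:
underlying: d-kigiar-pe-u
1. f -> v, k -> g, p -> b, s -> z, t -> d / V _ V: no change
2. e -> o, i -> u / B C0 _: fires at position(s) 9: dkigiarpou
surface: dkigiarpou

cell SUR=ki, NUM=ma, MOD=pa:
underlying: vu-kigiar-pe-ud
1. f -> v, k -> g, p -> b, s -> z, t -> d / V _ V: fires at position(s) 3: vugigiarpeud
2. e -> o, i -> u / B C0 _: fires at position(s) 4, 10: vugugiarpoud
surface: vugugiarpoud

cell SUR=ib, NUM=pa, MOD=em:
underlying: ni-kigiar-p-b
1. f -> v, k -> g, p -> b, s -> z, t -> d / V _ V: fires at position(s) 3: nigigiarpb
2. e -> o, i -> u / B C0 _: no change
surface: nigigiarpb


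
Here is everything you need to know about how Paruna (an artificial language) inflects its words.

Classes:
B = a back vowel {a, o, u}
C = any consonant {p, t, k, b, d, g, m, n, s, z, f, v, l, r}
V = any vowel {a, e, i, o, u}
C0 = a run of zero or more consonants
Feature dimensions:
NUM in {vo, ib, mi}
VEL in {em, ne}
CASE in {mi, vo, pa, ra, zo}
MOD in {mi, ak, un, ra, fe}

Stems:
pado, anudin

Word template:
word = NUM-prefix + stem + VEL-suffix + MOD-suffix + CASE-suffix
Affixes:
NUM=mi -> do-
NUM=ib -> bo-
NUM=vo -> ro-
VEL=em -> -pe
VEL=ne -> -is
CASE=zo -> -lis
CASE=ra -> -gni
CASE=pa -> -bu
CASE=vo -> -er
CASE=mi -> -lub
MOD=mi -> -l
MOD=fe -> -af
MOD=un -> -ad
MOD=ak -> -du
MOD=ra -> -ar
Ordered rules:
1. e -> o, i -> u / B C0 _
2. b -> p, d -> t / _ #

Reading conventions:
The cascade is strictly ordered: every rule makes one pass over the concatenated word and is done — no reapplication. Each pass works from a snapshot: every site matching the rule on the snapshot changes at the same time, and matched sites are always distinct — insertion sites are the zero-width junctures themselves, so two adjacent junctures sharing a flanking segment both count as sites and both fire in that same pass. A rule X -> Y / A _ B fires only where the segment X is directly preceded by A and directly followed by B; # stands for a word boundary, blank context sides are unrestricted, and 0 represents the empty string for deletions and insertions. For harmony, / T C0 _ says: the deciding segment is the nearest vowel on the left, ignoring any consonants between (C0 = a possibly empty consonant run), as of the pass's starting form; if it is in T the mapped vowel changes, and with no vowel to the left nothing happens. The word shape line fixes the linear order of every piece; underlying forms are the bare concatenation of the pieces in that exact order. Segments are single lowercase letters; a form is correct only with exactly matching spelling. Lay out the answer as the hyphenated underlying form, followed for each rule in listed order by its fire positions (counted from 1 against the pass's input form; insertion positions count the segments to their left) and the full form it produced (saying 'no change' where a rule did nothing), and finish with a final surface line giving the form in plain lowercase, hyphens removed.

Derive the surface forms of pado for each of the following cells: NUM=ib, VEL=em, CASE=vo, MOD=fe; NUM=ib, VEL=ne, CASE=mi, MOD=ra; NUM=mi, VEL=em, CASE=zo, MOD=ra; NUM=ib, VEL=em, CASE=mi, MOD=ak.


cell NUM=ib, VEL=em, CASE=vo, MOD=fe:
underlying: bo-pado-pe-af-er
1. e -> o, i -> u / B C0 _: fires at position(s) 8, 11: bopadopoafor
2. b -> p, d -> t / _ #: no change
surface: bopadopoafor

cell NUM=ib, VEL=ne, CASE=mi, MOD=ra:
underlying: bo-pado-is-ar-lub
1. e -> o, i -> u / B C0 _: fires at position(s) 7: bopadousarlub
2. b -> p, d -> t / _ #: fires at position(s) 13: bopadousarlup
surface: bopadousarlup

cell NUM=mi, VEL=em, CASE=zo, MOD=ra:
underlying: do-pado-pe-ar-lis
1. e -> o, i -> u / B C0 _: fires at position(s) 8, 12: dopadopoarlus
2. b -> p, d -> t / _ #: no change
surface: dopadopoarlus

cell NUM=ib, VEL=em, CASE=mi, MOD=ak:
underlying: bo-pado-pe-du-lub
1. e -> o, i -> u / B C0 _: fires at position(s) 8: bopadopodulub
2. b -> p, d -> t / _ #: fires at position(s) 13: bopadopodulup
surface: bopadopodulup


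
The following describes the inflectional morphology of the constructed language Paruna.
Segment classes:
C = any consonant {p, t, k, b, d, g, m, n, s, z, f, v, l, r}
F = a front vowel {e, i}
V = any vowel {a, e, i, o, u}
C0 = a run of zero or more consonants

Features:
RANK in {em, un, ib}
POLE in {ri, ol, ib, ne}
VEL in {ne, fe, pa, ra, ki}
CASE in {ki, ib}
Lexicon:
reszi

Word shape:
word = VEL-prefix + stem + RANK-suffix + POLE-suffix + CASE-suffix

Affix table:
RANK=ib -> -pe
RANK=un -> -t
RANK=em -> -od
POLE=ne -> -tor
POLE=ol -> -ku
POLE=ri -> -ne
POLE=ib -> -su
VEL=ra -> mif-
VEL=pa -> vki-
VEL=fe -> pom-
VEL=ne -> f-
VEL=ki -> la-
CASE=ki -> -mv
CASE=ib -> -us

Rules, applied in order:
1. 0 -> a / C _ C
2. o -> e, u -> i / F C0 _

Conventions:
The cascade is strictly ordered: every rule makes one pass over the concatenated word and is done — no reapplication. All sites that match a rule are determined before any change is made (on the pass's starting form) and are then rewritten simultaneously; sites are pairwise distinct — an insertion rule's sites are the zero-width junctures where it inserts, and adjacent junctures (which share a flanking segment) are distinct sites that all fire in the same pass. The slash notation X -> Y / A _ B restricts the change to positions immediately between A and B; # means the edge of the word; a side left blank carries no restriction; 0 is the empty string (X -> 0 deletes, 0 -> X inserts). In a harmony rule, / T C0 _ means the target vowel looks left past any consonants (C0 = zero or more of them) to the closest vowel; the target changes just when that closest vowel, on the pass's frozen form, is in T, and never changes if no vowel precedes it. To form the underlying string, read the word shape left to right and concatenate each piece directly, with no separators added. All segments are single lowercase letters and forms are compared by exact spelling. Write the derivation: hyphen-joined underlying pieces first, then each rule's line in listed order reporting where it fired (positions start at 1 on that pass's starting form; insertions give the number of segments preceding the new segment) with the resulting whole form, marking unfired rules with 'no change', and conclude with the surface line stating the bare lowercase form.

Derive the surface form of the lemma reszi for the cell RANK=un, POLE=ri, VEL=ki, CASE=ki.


underlying: la-reszi-t-ne-mv
1. 0 -> a / C _ C: inserts after position(s) 5, 8, 11: laresazitanemav
2. o -> e, u -> i / F C0 _: no change
surface: laresazitanemav


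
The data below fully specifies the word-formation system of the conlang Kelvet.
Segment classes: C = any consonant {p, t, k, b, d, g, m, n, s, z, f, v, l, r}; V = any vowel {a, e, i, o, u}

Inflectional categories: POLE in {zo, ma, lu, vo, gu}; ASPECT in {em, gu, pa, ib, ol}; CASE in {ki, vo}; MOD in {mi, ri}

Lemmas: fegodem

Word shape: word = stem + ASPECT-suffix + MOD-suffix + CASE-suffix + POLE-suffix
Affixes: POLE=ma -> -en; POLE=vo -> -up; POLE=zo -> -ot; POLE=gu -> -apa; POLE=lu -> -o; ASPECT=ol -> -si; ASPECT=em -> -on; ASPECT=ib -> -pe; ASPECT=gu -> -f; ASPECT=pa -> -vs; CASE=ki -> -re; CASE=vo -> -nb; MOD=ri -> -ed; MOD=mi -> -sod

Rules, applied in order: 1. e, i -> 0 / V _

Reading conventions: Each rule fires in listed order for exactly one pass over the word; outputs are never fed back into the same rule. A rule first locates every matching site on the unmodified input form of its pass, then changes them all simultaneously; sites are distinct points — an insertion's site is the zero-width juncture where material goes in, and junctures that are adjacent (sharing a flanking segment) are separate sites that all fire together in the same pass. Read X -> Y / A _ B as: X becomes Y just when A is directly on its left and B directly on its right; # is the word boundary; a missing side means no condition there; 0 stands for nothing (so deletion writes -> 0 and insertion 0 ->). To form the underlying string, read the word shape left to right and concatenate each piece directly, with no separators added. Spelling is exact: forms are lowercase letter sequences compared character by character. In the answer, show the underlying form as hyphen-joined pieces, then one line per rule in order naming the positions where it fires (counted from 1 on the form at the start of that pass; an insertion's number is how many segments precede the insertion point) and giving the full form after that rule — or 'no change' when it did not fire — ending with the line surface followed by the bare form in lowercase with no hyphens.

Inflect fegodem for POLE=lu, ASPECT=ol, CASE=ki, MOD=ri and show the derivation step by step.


underlying: fegodem-si-ed-re-o
1. e, i -> 0 / V _: fires at position(s) 10: fegodemsidreo
surface: fegodemsidreo


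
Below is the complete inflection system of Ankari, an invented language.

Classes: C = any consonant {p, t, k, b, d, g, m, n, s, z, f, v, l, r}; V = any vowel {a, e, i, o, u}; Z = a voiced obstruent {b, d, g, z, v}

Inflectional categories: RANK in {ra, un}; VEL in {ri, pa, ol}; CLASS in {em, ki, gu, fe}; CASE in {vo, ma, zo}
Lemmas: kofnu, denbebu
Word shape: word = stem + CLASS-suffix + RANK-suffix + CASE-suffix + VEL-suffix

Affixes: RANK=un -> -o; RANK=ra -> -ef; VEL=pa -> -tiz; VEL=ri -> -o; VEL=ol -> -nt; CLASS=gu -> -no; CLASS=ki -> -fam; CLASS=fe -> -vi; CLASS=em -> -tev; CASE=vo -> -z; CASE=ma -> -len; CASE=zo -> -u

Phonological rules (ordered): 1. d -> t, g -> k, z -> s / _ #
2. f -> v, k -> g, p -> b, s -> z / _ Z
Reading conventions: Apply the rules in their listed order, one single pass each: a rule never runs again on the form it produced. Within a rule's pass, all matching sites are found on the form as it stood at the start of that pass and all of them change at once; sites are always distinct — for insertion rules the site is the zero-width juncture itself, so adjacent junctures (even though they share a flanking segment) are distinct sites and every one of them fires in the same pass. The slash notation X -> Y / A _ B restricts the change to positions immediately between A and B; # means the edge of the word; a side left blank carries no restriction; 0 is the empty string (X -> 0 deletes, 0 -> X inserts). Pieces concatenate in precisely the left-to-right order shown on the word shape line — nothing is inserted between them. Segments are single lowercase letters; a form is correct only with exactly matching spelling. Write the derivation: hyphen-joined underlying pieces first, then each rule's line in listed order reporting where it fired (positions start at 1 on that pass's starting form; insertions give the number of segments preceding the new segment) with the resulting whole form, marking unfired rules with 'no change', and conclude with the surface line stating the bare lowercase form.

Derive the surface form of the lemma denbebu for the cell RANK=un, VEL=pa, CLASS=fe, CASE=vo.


underlying: denbebu-vi-o-z-tiz
1. d -> t, g -> k, z -> s / _ #: fires at position(s) 14: denbebuvioztis
2. f -> v, k -> g, p -> b, s -> z / _ Z: no change
surface: denbebuvioztis


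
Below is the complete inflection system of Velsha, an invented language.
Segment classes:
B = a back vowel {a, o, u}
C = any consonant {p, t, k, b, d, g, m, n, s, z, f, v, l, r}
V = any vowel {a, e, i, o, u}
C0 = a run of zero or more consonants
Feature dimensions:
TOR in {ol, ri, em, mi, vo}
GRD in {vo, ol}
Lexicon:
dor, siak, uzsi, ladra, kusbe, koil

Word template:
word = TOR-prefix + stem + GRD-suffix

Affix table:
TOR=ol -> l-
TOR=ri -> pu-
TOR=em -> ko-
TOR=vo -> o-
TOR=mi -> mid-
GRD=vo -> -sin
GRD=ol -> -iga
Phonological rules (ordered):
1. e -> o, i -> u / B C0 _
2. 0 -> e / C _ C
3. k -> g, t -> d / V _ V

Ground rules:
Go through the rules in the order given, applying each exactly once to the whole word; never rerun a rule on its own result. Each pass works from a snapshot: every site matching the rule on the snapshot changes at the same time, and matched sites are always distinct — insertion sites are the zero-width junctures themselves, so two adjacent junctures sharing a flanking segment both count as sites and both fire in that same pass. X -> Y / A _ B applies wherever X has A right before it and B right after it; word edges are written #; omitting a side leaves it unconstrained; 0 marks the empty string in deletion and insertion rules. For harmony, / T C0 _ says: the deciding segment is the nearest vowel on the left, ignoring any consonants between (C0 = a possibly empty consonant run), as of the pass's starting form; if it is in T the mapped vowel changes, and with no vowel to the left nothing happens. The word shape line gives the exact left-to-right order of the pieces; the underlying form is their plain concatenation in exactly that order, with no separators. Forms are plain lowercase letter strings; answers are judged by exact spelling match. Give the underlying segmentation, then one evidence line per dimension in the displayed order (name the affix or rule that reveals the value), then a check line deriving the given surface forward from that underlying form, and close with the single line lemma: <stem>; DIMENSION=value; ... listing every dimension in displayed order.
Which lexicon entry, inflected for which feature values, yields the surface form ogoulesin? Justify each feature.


underlying: o-koil-sin
TOR=vo - signalled by the affix o-
GRD=vo - signalled by the affix -sin
check: okoilsin -> okoulsin -> okoulesin -> ogoulesin
lemma: koil; TOR=vo; GRD=vo


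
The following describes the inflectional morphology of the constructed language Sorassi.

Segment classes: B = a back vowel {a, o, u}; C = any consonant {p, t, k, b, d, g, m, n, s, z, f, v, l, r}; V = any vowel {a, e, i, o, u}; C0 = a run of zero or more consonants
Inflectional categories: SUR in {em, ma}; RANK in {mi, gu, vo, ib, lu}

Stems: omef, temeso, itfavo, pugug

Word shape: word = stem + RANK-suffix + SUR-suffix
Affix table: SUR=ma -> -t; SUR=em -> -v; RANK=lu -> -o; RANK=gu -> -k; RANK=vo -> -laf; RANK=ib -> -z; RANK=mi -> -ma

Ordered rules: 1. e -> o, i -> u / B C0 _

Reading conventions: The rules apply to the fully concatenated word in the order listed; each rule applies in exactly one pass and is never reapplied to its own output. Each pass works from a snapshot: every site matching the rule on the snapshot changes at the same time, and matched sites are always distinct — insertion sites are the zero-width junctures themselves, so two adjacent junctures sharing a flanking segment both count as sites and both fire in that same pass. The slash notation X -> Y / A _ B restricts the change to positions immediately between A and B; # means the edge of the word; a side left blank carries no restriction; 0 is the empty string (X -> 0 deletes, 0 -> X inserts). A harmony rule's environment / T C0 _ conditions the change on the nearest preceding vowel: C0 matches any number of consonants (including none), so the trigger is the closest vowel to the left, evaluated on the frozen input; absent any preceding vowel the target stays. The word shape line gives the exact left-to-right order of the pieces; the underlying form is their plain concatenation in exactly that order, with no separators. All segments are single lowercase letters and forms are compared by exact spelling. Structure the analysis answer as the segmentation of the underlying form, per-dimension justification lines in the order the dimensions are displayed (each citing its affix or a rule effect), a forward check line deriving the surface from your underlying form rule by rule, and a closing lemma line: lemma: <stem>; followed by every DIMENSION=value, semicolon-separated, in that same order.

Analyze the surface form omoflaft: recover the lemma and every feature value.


underlying: omef-laf-t
SUR=ma - signalled by the affix -t
RANK=vo - signalled by the affix -laf
check: omeflaft -> omoflaft
lemma: omef; SUR=ma; RANK=vo


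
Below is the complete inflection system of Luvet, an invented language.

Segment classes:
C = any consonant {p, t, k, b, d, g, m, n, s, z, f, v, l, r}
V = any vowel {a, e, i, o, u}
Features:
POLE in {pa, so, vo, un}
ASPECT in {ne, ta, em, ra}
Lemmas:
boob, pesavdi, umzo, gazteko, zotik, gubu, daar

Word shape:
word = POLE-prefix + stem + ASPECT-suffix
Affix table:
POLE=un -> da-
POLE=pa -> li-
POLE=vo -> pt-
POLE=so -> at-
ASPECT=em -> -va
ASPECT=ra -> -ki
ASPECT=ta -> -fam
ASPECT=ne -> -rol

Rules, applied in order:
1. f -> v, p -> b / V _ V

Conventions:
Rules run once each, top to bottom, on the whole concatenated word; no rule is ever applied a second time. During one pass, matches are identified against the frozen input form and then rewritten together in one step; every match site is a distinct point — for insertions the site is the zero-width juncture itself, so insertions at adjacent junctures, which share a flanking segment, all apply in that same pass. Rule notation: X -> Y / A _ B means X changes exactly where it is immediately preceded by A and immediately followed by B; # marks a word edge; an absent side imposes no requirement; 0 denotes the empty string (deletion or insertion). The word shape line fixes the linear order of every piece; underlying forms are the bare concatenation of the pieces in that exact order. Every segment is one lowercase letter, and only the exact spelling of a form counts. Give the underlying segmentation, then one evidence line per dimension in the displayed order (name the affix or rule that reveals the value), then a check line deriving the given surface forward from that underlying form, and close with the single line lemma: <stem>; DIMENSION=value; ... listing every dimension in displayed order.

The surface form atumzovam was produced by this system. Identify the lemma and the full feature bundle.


underlying: at-umzo-fam
POLE=so - signalled by the affix at-
ASPECT=ta - signalled by the affix -fam
check: atumzofam -> atumzovam
lemma: umzo; POLE=so; ASPECT=ta
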